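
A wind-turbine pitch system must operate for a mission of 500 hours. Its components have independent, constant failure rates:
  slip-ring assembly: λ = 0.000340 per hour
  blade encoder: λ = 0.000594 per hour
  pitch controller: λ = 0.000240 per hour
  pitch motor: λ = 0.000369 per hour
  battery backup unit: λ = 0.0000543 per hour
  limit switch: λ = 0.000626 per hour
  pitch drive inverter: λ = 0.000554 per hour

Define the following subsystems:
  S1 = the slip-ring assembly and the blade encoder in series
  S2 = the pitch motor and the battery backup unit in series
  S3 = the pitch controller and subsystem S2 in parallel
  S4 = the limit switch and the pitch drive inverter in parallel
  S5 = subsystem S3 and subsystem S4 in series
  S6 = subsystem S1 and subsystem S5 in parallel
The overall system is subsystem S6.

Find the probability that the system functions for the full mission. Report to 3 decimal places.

R(slip-ring assembly) = exp(−0.000340 × 500) = 0.84366
R(blade encoder) = exp(−0.000594 × 500) = 0.74304
R(pitch controller) = exp(−0.000240 × 500) = 0.88692
R(pitch motor) = exp(−0.000369 × 500) = 0.83152
R(battery backup unit) = exp(−0.0000543 × 500) = 0.97322
R(limit switch) = exp(−0.000626 × 500) = 0.73125
R(pitch drive inverter) = exp(−0.000554 × 500) = 0.75805
Series (slip-ring assembly and blade encoder): 0.84366 × 0.74304 = 0.62687
Series (pitch motor and battery backup unit): 0.83152 × 0.97322 = 0.80925
Parallel (pitch controller and [0.80925]): 1 − (1 − 0.88692)(1 − 0.80925) = 0.97843
Parallel (limit switch and pitch drive inverter): 1 − (1 − 0.73125)(1 − 0.75805) = 0.93498
Series ([0.97843] and [0.93498]): 0.97843 × 0.93498 = 0.91481
Parallel ([0.62687] and [0.91481]): 1 − (1 − 0.62687)(1 − 0.91481) = 0.968

0.968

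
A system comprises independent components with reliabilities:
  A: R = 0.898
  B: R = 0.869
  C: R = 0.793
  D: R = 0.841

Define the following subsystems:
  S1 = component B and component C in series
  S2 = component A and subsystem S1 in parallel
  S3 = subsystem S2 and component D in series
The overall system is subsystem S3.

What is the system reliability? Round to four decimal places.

Series (B and C): 0.869000 × 0.793000 = 0.689117
Parallel (A and [0.689117]): 1 − (1 − 0.898000)(1 − 0.689117) = 0.968290
Series ([0.968290] and D): 0.968290 × 0.841000 = 0.8143

0.8143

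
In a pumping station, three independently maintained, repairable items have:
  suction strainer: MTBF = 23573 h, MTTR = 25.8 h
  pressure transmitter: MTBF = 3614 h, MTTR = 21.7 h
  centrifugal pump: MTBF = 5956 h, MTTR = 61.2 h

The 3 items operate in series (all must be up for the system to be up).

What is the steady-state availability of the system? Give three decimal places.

0.983

A(suction strainer) = MTBF/(MTBF+MTTR) = 23573/(23573+25.8) = 0.998907
A(pressure transmitter) = MTBF/(MTBF+MTTR) = 3614/(3614+21.7) = 0.994031
A(centrifugal pump) = MTBF/(MTBF+MTTR) = 5956/(5956+61.2) = 0.989829
Series availability: 0.998907 × 0.994031 × 0.989829 = 0.983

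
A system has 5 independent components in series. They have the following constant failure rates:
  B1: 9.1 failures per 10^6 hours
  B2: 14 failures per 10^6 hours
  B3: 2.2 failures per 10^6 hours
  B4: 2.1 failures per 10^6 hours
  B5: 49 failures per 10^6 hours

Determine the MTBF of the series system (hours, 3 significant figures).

13100

Series of exponential components: λ_sys = Σ λ_i
λ_sys = 0.0000091 + 0.000014 + 0.0000022 + 0.0000021 + 0.000049 = 7.6400e-05 /h
MTBF = 1 / λ_sys = 13100 h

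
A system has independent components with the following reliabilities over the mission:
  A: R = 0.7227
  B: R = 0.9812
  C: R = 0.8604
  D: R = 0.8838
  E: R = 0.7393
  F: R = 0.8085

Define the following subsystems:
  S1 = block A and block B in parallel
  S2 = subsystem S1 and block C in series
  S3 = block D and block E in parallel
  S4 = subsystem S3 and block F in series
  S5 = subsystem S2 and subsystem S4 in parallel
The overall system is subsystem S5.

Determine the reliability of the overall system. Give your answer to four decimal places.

0.9689

Parallel (A and B): 1 − (1 − 0.722700)(1 − 0.981200) = 0.994787
Series ([0.994787] and C): 0.994787 × 0.860400 = 0.855915
Parallel (D and E): 1 − (1 − 0.883800)(1 − 0.739300) = 0.969707
Series ([0.969707] and F): 0.969707 × 0.808500 = 0.784008
Parallel ([0.855915] and [0.784008]): 1 − (1 − 0.855915)(1 − 0.784008) = 0.9689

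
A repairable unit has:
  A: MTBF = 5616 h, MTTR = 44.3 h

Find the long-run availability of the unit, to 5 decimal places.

0.99217

A(A) = MTBF/(MTBF+MTTR) = 5616/(5616+44.3) = 0.99217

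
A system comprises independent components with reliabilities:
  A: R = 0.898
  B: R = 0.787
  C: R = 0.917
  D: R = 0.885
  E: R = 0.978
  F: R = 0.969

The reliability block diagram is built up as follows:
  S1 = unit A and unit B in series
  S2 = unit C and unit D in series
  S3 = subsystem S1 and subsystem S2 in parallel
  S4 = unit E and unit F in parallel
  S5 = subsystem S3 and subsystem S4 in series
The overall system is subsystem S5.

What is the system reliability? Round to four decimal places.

0.9441

Series (A and B): 0.898000 × 0.787000 = 0.706726
Series (C and D): 0.917000 × 0.885000 = 0.811545
Parallel ([0.706726] and [0.811545]): 1 − (1 − 0.706726)(1 − 0.811545) = 0.944731
Parallel (E and F): 1 − (1 − 0.978000)(1 − 0.969000) = 0.999318
Series ([0.944731] and [0.999318]): 0.944731 × 0.999318 = 0.9441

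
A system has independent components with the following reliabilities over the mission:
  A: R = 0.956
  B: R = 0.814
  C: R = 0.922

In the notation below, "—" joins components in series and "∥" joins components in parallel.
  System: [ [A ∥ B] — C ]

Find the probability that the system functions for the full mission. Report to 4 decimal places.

Parallel (A and B): 1 − (1 − 0.956000)(1 − 0.814000) = 0.991816
Series ([0.991816] and C): 0.991816 × 0.922000 = 0.9145

0.9145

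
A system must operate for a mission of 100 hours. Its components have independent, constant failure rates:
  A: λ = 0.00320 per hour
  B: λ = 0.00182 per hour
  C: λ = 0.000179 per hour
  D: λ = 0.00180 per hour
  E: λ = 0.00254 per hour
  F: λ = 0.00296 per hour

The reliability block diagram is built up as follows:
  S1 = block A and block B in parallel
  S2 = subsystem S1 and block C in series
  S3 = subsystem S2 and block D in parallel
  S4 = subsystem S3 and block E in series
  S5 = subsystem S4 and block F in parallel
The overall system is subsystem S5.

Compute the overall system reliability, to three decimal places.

0.940

R(A) = exp(−0.00320 × 100) = 0.72615
R(B) = exp(−0.00182 × 100) = 0.83360
R(C) = exp(−0.000179 × 100) = 0.98226
R(D) = exp(−0.00180 × 100) = 0.83527
R(E) = exp(−0.00254 × 100) = 0.77569
R(F) = exp(−0.00296 × 100) = 0.74379
Parallel (A and B): 1 − (1 − 0.72615)(1 − 0.83360) = 0.95443
Series ([0.95443] and C): 0.95443 × 0.98226 = 0.93750
Parallel ([0.93750] and D): 1 − (1 − 0.93750)(1 − 0.83527) = 0.98970
Series ([0.98970] and E): 0.98970 × 0.77569 = 0.76770
Parallel ([0.76770] and F): 1 − (1 − 0.76770)(1 − 0.74379) = 0.940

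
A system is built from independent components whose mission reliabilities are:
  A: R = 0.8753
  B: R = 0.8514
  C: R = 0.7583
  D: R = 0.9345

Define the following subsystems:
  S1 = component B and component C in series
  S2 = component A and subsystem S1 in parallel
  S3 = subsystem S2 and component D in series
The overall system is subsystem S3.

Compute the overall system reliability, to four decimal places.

Series (B and C): 0.851400 × 0.758300 = 0.645617
Parallel (A and [0.645617]): 1 − (1 − 0.875300)(1 − 0.645617) = 0.955808
Series ([0.955808] and D): 0.955808 × 0.934500 = 0.8932

0.8932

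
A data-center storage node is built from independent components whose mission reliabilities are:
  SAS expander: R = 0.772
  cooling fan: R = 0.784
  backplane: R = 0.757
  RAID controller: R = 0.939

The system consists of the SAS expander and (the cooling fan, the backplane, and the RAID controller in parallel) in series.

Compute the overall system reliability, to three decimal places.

Parallel (cooling fan, backplane, and RAID controller): 1 − (1 − 0.78400)(1 − 0.75700)(1 − 0.93900) = 0.99680
Series (SAS expander and [0.99680]): 0.77200 × 0.99680 = 0.770

0.770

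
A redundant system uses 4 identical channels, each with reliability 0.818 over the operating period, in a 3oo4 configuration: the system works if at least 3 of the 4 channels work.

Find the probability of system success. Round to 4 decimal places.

R = Σ_{i=3}^{4} C(4,i) p^i (1−p)^{4−i} with p = 0.818
C(4,3)·0.818^3·0.182^1 = 0.398466
C(4,4)·0.818^4·0.182^0 = 0.447727
Sum = 0.8462

0.8462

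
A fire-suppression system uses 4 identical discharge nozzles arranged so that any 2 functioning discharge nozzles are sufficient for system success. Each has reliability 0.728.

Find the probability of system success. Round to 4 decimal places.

0.9359

R = Σ_{i=2}^{4} C(4,i) p^i (1−p)^{4−i} with p = 0.728
C(4,2)·0.728^2·0.272^2 = 0.235262
C(4,3)·0.728^3·0.272^1 = 0.419781
C(4,4)·0.728^4·0.272^0 = 0.280883
Sum = 0.9359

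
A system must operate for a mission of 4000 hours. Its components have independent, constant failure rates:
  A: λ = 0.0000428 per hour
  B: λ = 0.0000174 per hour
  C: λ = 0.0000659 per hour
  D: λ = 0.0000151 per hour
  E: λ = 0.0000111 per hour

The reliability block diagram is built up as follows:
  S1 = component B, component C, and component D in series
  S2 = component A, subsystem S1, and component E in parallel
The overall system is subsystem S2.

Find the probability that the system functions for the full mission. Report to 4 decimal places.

0.9978

R(A) = exp(−0.0000428 × 4000) = 0.842653
R(B) = exp(−0.0000174 × 4000) = 0.932767
R(C) = exp(−0.0000659 × 4000) = 0.768281
R(D) = exp(−0.0000151 × 4000) = 0.941388
R(E) = exp(−0.0000111 × 4000) = 0.956571
Series (B, C, and D): 0.932767 × 0.768281 × 0.941388 = 0.674624
Parallel (A, [0.674624], and E): 1 − (1 − 0.842653)(1 − 0.674624)(1 − 0.956571) = 0.9978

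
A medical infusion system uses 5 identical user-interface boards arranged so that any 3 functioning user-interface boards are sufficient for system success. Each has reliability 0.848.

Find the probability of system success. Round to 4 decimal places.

0.9724

R = Σ_{i=3}^{5} C(5,i) p^i (1−p)^{5−i} with p = 0.848
C(5,3)·0.848^3·0.152^2 = 0.140888
C(5,4)·0.848^4·0.152^1 = 0.393004
C(5,5)·0.848^5·0.152^0 = 0.438510
Sum = 0.9724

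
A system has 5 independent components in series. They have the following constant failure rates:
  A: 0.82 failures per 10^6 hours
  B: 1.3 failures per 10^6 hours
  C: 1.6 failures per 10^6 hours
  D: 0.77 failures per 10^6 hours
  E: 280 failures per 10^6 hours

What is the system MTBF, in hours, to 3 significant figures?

Series of exponential components: λ_sys = Σ λ_i
λ_sys = 0.00000082 + 0.0000013 + 0.0000016 + 0.00000077 + 0.00028 = 2.8449e-04 /h
MTBF = 1 / λ_sys = 3520 h

3520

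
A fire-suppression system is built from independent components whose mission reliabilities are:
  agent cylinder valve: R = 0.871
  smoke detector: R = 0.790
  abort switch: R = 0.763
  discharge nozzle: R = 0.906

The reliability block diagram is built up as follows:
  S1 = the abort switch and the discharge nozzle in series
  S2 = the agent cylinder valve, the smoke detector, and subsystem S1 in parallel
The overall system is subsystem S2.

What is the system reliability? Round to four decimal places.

Series (abort switch and discharge nozzle): 0.763000 × 0.906000 = 0.691278
Parallel (agent cylinder valve, smoke detector, and [0.691278]): 1 − (1 − 0.871000)(1 − 0.790000)(1 − 0.691278) = 0.9916

0.9916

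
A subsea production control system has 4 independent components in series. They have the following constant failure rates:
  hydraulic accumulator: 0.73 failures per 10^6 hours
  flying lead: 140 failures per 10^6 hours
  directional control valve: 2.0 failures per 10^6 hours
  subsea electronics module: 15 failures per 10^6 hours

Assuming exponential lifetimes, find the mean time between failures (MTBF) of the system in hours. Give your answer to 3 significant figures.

Series of exponential components: λ_sys = Σ λ_i
λ_sys = 0.00000073 + 0.00014 + 0.0000020 + 0.000015 = 1.5773e-04 /h
MTBF = 1 / λ_sys = 6340 h

6340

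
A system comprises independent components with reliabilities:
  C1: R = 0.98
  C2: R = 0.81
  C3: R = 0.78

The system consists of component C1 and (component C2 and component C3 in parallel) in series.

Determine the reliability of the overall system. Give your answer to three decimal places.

Parallel (C2 and C3): 1 − (1 − 0.81000)(1 − 0.78000) = 0.95820
Series (C1 and [0.95820]): 0.98000 × 0.95820 = 0.939

0.939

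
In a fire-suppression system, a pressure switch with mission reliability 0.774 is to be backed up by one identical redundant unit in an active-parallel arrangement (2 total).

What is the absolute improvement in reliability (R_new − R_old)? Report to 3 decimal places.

0.175

R_before = 0.774
R_after = 1 − (1 − 0.774)^2 = 0.949
ΔR = 0.949 − 0.774 = 0.175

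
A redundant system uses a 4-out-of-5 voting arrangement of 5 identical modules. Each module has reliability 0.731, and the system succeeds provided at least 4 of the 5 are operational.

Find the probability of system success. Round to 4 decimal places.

R = Σ_{i=4}^{5} C(5,i) p^i (1−p)^{5−i} with p = 0.731
C(5,4)·0.731^4·0.269^1 = 0.384054
C(5,5)·0.731^5·0.269^0 = 0.208731
Sum = 0.5928

0.5928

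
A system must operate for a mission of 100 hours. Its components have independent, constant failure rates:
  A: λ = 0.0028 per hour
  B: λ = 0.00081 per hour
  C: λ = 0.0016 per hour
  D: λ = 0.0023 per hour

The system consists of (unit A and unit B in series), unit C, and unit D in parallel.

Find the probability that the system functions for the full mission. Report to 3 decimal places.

R(A) = exp(−0.0028 × 100) = 0.75578
R(B) = exp(−0.00081 × 100) = 0.92219
R(C) = exp(−0.0016 × 100) = 0.85214
R(D) = exp(−0.0023 × 100) = 0.79453
Series (A and B): 0.75578 × 0.92219 = 0.69697
Parallel ([0.69697], C, and D): 1 − (1 − 0.69697)(1 − 0.85214)(1 − 0.79453) = 0.991

0.991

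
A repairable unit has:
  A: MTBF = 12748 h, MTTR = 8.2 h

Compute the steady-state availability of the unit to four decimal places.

0.9994

A(A) = MTBF/(MTBF+MTTR) = 12748/(12748+8.2) = 0.9994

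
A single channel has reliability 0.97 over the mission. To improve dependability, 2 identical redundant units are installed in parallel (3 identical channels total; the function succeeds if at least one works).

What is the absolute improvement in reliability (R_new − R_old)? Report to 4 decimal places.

R_before = 0.97
R_after = 1 − (1 − 0.97)^3 = 1.0000
ΔR = 1.0000 − 0.97 = 0.0300

0.0300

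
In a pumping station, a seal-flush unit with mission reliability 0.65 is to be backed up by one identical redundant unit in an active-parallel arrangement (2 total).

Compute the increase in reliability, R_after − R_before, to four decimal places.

0.2275

R_before = 0.65
R_after = 1 − (1 − 0.65)^2 = 0.8775
ΔR = 0.8775 − 0.65 = 0.2275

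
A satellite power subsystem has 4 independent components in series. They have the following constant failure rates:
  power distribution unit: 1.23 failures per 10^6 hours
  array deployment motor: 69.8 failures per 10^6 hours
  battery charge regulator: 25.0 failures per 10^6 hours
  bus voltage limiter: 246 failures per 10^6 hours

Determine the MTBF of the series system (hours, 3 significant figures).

2920

Series of exponential components: λ_sys = Σ λ_i
λ_sys = 0.00000123 + 0.0000698 + 0.0000250 + 0.000246 = 3.4203e-04 /h
MTBF = 1 / λ_sys = 2920 h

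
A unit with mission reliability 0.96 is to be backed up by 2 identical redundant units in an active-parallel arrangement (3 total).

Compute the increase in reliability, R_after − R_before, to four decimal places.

R_before = 0.96
R_after = 1 − (1 − 0.96)^3 = 0.9999
ΔR = 0.9999 − 0.96 = 0.0399

0.0399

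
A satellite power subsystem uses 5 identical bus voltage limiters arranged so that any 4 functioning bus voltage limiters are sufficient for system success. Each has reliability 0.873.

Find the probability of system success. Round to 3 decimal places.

R = Σ_{i=4}^{5} C(5,i) p^i (1−p)^{5−i} with p = 0.873
C(5,4)·0.873^4·0.127^1 = 0.36883
C(5,5)·0.873^5·0.127^0 = 0.50707
Sum = 0.876

0.876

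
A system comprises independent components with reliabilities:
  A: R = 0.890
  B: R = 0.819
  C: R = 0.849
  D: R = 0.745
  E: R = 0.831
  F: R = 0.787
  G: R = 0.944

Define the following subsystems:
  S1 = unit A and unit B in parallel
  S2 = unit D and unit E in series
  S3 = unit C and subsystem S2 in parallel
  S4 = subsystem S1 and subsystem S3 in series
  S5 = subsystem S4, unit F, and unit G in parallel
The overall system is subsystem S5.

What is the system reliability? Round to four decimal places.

0.9991

Parallel (A and B): 1 − (1 − 0.890000)(1 − 0.819000) = 0.980090
Series (D and E): 0.745000 × 0.831000 = 0.619095
Parallel (C and [0.619095]): 1 − (1 − 0.849000)(1 − 0.619095) = 0.942483
Series ([0.980090] and [0.942483]): 0.980090 × 0.942483 = 0.923718
Parallel ([0.923718], F, and G): 1 − (1 − 0.923718)(1 − 0.787000)(1 − 0.944000) = 0.9991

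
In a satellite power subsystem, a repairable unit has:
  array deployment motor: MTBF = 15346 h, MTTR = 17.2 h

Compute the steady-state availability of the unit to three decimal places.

0.999

A(array deployment motor) = MTBF/(MTBF+MTTR) = 15346/(15346+17.2) = 0.999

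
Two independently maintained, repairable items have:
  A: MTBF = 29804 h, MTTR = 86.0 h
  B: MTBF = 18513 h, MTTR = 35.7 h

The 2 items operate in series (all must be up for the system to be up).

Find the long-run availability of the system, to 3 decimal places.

A(A) = MTBF/(MTBF+MTTR) = 29804/(29804+86.0) = 0.997123
A(B) = MTBF/(MTBF+MTTR) = 18513/(18513+35.7) = 0.998075
Series availability: 0.997123 × 0.998075 = 0.995

0.995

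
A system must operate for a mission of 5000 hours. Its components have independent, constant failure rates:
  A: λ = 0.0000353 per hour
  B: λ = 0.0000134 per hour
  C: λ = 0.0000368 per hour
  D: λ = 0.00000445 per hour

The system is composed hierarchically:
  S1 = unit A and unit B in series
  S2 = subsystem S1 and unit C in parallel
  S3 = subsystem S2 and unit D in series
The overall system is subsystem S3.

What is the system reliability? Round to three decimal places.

R(A) = exp(−0.0000353 × 5000) = 0.83820
R(B) = exp(−0.0000134 × 5000) = 0.93520
R(C) = exp(−0.0000368 × 5000) = 0.83194
R(D) = exp(−0.00000445 × 5000) = 0.97800
Series (A and B): 0.83820 × 0.93520 = 0.78388
Parallel ([0.78388] and C): 1 − (1 − 0.78388)(1 − 0.83194) = 0.96368
Series ([0.96368] and D): 0.96368 × 0.97800 = 0.942

0.942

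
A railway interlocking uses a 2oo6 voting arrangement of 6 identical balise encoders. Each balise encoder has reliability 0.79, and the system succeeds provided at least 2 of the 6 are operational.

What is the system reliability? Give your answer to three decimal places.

0.998

R = Σ_{i=2}^{6} C(6,i) p^i (1−p)^{6−i} with p = 0.79
C(6,2)·0.79^2·0.21^4 = 0.01821
C(6,3)·0.79^3·0.21^3 = 0.09132
C(6,4)·0.79^4·0.21^2 = 0.25765
C(6,5)·0.79^5·0.21^1 = 0.38771
C(6,6)·0.79^6·0.21^0 = 0.24309
Sum = 0.998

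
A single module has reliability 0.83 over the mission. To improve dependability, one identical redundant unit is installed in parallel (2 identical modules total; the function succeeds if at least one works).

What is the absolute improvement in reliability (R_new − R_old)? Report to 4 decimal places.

0.1411

R_before = 0.83
R_after = 1 − (1 − 0.83)^2 = 0.9711
ΔR = 0.9711 − 0.83 = 0.1411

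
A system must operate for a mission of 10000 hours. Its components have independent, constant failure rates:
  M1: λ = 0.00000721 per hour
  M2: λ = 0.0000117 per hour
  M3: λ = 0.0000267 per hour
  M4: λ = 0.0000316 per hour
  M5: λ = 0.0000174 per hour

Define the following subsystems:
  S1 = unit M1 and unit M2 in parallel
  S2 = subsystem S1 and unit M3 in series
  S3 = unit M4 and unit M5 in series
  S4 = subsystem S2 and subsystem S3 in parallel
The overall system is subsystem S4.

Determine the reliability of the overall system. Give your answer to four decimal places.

R(M1) = exp(−0.00000721 × 10000) = 0.930438
R(M2) = exp(−0.0000117 × 10000) = 0.889585
R(M3) = exp(−0.0000267 × 10000) = 0.765673
R(M4) = exp(−0.0000316 × 10000) = 0.729059
R(M5) = exp(−0.0000174 × 10000) = 0.840297
Parallel (M1 and M2): 1 − (1 − 0.930438)(1 − 0.889585) = 0.992319
Series ([0.992319] and M3): 0.992319 × 0.765673 = 0.759792
Series (M4 and M5): 0.729059 × 0.840297 = 0.612626
Parallel ([0.759792] and [0.612626]): 1 − (1 − 0.759792)(1 − 0.612626) = 0.9069

0.9069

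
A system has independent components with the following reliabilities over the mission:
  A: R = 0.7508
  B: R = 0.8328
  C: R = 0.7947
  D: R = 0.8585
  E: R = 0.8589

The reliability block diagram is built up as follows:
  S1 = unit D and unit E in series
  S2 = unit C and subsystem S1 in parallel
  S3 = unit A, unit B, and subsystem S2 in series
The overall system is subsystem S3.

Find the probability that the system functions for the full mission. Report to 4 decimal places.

Series (D and E): 0.858500 × 0.858900 = 0.737366
Parallel (C and [0.737366]): 1 − (1 − 0.794700)(1 − 0.737366) = 0.946081
Series (A, B, and [0.946081]): 0.750800 × 0.832800 × 0.946081 = 0.5916

0.5916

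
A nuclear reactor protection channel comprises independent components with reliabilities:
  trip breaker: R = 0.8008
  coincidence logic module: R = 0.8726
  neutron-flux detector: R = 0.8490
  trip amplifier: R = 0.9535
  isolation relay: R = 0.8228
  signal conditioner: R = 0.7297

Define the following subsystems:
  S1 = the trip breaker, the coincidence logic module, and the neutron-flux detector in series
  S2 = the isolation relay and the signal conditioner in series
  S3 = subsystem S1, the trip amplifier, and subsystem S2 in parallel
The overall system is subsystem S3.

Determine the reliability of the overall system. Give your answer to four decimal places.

Series (trip breaker, coincidence logic module, and neutron-flux detector): 0.800800 × 0.872600 × 0.849000 = 0.593263
Series (isolation relay and signal conditioner): 0.822800 × 0.729700 = 0.600397
Parallel ([0.593263], trip amplifier, and [0.600397]): 1 − (1 − 0.593263)(1 − 0.953500)(1 − 0.600397) = 0.9924

0.9924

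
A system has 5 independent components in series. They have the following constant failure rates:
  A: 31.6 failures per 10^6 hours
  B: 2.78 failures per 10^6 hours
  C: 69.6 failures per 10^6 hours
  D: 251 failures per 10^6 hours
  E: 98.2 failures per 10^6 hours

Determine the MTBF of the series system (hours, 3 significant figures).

2210

Series of exponential components: λ_sys = Σ λ_i
λ_sys = 0.0000316 + 0.00000278 + 0.0000696 + 0.000251 + 0.0000982 = 4.5318e-04 /h
MTBF = 1 / λ_sys = 2210 h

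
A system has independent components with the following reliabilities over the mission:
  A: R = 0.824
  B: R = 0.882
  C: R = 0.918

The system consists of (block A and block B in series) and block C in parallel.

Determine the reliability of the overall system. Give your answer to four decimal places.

Series (A and B): 0.824000 × 0.882000 = 0.726768
Parallel ([0.726768] and C): 1 − (1 − 0.726768)(1 − 0.918000) = 0.9776

0.9776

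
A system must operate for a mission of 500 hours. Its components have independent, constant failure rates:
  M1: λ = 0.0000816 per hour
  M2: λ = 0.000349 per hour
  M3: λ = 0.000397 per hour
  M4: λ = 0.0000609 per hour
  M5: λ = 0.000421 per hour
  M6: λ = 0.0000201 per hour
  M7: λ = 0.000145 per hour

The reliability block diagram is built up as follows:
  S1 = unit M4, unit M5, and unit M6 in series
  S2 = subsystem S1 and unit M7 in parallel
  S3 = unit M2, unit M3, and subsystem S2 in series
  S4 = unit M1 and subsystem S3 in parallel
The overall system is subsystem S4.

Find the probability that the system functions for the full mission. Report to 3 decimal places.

0.987

R(M1) = exp(−0.0000816 × 500) = 0.96002
R(M2) = exp(−0.000349 × 500) = 0.83988
R(M3) = exp(−0.000397 × 500) = 0.81996
R(M4) = exp(−0.0000609 × 500) = 0.97001
R(M5) = exp(−0.000421 × 500) = 0.81018
R(M6) = exp(−0.0000201 × 500) = 0.99000
R(M7) = exp(−0.000145 × 500) = 0.93007
Series (M4, M5, and M6): 0.97001 × 0.81018 × 0.99000 = 0.77802
Parallel ([0.77802] and M7): 1 − (1 − 0.77802)(1 − 0.93007) = 0.98448
Series (M2, M3, and [0.98448]): 0.83988 × 0.81996 × 0.98448 = 0.67798
Parallel (M1 and [0.67798]): 1 − (1 − 0.96002)(1 − 0.67798) = 0.987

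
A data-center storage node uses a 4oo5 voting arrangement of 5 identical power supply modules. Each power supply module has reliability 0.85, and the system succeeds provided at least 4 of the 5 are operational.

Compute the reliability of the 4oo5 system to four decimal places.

R = Σ_{i=4}^{5} C(5,i) p^i (1−p)^{5−i} with p = 0.85
C(5,4)·0.85^4·0.15^1 = 0.391505
C(5,5)·0.85^5·0.15^0 = 0.443705
Sum = 0.8352

0.8352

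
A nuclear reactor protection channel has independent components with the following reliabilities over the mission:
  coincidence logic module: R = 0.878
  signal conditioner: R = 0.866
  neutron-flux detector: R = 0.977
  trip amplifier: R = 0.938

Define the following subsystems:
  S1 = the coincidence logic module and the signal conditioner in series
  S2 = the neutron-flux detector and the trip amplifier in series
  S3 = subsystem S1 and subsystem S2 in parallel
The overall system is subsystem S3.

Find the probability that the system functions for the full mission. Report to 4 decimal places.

Series (coincidence logic module and signal conditioner): 0.878000 × 0.866000 = 0.760348
Series (neutron-flux detector and trip amplifier): 0.977000 × 0.938000 = 0.916426
Parallel ([0.760348] and [0.916426]): 1 − (1 − 0.760348)(1 − 0.916426) = 0.9800

0.9800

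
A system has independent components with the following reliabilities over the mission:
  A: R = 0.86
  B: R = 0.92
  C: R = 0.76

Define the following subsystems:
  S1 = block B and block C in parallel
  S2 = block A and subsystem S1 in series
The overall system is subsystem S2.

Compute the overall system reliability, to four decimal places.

0.8435

Parallel (B and C): 1 − (1 − 0.920000)(1 − 0.760000) = 0.980800
Series (A and [0.980800]): 0.860000 × 0.980800 = 0.8435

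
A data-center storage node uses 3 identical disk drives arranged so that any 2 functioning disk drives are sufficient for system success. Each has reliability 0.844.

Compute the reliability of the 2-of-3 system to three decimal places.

R = Σ_{i=2}^{3} C(3,i) p^i (1−p)^{3−i} with p = 0.844
C(3,2)·0.844^2·0.156^1 = 0.33337
C(3,3)·0.844^3·0.156^0 = 0.60121
Sum = 0.935

0.935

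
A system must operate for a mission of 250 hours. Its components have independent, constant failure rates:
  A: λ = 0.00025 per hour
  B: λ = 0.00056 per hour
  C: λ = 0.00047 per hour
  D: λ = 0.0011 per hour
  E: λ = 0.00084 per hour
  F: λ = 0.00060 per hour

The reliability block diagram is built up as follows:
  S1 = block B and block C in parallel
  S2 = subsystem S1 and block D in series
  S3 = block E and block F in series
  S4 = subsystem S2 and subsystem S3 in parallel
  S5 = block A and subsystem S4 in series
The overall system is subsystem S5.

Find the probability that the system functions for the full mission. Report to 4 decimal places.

R(A) = exp(−0.00025 × 250) = 0.939413
R(B) = exp(−0.00056 × 250) = 0.869358
R(C) = exp(−0.00047 × 250) = 0.889141
R(D) = exp(−0.0011 × 250) = 0.759572
R(E) = exp(−0.00084 × 250) = 0.810584
R(F) = exp(−0.00060 × 250) = 0.860708
Parallel (B and C): 1 − (1 − 0.869358)(1 − 0.889141) = 0.985517
Series ([0.985517] and D): 0.985517 × 0.759572 = 0.748571
Series (E and F): 0.810584 × 0.860708 = 0.697676
Parallel ([0.748571] and [0.697676]): 1 − (1 − 0.748571)(1 − 0.697676) = 0.923987
Series (A and [0.923987]): 0.939413 × 0.923987 = 0.8680

0.8680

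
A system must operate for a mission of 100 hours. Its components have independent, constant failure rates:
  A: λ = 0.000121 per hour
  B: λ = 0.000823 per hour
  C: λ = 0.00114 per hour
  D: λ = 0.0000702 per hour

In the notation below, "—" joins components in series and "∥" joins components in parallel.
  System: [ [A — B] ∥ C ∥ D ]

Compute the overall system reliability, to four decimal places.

0.9999

R(A) = exp(−0.000121 × 100) = 0.987973
R(B) = exp(−0.000823 × 100) = 0.920996
R(C) = exp(−0.00114 × 100) = 0.892258
R(D) = exp(−0.0000702 × 100) = 0.993005
Series (A and B): 0.987973 × 0.920996 = 0.909919
Parallel ([0.909919], C, and D): 1 − (1 − 0.909919)(1 − 0.892258)(1 − 0.993005) = 0.9999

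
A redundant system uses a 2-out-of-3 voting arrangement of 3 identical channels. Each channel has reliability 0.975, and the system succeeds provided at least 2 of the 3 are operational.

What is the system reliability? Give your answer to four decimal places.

R = Σ_{i=2}^{3} C(3,i) p^i (1−p)^{3−i} with p = 0.975
C(3,2)·0.975^2·0.025^1 = 0.071297
C(3,3)·0.975^3·0.025^0 = 0.926859
Sum = 0.9982

0.9982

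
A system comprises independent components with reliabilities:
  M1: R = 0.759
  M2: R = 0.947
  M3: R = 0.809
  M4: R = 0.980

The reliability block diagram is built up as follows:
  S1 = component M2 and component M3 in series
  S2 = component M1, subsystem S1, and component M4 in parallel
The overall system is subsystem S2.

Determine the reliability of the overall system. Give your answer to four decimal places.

0.9989

Series (M2 and M3): 0.947000 × 0.809000 = 0.766123
Parallel (M1, [0.766123], and M4): 1 − (1 − 0.759000)(1 − 0.766123)(1 − 0.980000) = 0.9989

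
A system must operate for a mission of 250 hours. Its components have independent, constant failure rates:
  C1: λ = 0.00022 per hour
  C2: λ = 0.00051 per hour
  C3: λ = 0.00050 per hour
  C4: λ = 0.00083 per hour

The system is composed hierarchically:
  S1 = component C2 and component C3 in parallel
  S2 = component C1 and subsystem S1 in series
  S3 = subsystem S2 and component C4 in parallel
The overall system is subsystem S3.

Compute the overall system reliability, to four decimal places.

0.9875

R(C1) = exp(−0.00022 × 250) = 0.946485
R(C2) = exp(−0.00051 × 250) = 0.880293
R(C3) = exp(−0.00050 × 250) = 0.882497
R(C4) = exp(−0.00083 × 250) = 0.812613
Parallel (C2 and C3): 1 − (1 − 0.880293)(1 − 0.882497) = 0.985934
Series (C1 and [0.985934]): 0.946485 × 0.985934 = 0.933172
Parallel ([0.933172] and C4): 1 − (1 − 0.933172)(1 − 0.812613) = 0.9875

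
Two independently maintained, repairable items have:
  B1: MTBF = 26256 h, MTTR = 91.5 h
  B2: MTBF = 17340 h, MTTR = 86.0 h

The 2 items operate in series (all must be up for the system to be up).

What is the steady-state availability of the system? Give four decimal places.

A(B1) = MTBF/(MTBF+MTTR) = 26256/(26256+91.5) = 0.996527
A(B2) = MTBF/(MTBF+MTTR) = 17340/(17340+86.0) = 0.995065
Series availability: 0.996527 × 0.995065 = 0.9916

0.9916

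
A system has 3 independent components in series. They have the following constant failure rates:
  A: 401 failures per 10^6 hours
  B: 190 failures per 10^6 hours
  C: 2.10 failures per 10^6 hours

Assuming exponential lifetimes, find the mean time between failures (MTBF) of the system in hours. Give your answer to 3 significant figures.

Series of exponential components: λ_sys = Σ λ_i
λ_sys = 0.000401 + 0.000190 + 0.00000210 = 5.9310e-04 /h
MTBF = 1 / λ_sys = 1690 h

1690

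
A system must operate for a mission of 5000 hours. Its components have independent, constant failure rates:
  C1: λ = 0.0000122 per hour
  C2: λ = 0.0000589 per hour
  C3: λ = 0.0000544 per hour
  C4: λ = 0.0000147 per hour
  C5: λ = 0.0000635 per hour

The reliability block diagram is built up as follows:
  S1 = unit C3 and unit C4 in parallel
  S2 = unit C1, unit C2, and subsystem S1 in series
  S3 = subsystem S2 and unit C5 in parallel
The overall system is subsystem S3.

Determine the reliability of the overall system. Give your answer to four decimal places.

0.9154

R(C1) = exp(−0.0000122 × 5000) = 0.940823
R(C2) = exp(−0.0000589 × 5000) = 0.744904
R(C3) = exp(−0.0000544 × 5000) = 0.761854
R(C4) = exp(−0.0000147 × 5000) = 0.929136
R(C5) = exp(−0.0000635 × 5000) = 0.727967
Parallel (C3 and C4): 1 − (1 − 0.761854)(1 − 0.929136) = 0.983124
Series (C1, C2, and [0.983124]): 0.940823 × 0.744904 × 0.983124 = 0.688996
Parallel ([0.688996] and C5): 1 − (1 − 0.688996)(1 − 0.727967) = 0.9154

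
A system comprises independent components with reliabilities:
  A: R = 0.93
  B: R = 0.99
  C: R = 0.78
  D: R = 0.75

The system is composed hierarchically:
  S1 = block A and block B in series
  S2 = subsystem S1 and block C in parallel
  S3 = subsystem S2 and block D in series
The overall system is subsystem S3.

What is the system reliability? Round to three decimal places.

Series (A and B): 0.93000 × 0.99000 = 0.92070
Parallel ([0.92070] and C): 1 − (1 − 0.92070)(1 − 0.78000) = 0.98255
Series ([0.98255] and D): 0.98255 × 0.75000 = 0.737

0.737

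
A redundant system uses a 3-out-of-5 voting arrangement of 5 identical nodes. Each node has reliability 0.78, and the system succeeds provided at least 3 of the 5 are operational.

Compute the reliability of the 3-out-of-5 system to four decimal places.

R = Σ_{i=3}^{5} C(5,i) p^i (1−p)^{5−i} with p = 0.78
C(5,3)·0.78^3·0.22^2 = 0.229683
C(5,4)·0.78^4·0.22^1 = 0.407166
C(5,5)·0.78^5·0.22^0 = 0.288717
Sum = 0.9256

0.9256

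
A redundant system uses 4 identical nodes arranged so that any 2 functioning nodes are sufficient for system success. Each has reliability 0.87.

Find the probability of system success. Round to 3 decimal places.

0.992

R = Σ_{i=2}^{4} C(4,i) p^i (1−p)^{4−i} with p = 0.87
C(4,2)·0.87^2·0.13^2 = 0.07675
C(4,3)·0.87^3·0.13^1 = 0.34242
C(4,4)·0.87^4·0.13^0 = 0.57290
Sum = 0.992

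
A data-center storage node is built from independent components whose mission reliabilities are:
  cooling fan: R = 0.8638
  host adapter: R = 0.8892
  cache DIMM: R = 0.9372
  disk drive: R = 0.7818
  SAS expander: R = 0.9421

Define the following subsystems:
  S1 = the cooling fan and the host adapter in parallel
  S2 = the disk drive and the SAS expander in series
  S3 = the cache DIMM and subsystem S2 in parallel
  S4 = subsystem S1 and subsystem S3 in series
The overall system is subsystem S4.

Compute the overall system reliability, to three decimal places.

Parallel (cooling fan and host adapter): 1 − (1 − 0.86380)(1 − 0.88920) = 0.98491
Series (disk drive and SAS expander): 0.78180 × 0.94210 = 0.73653
Parallel (cache DIMM and [0.73653]): 1 − (1 − 0.93720)(1 − 0.73653) = 0.98345
Series ([0.98491] and [0.98345]): 0.98491 × 0.98345 = 0.969

0.969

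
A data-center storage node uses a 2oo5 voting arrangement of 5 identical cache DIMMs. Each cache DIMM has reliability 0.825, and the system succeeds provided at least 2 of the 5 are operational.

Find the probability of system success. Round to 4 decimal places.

0.9960

R = Σ_{i=2}^{5} C(5,i) p^i (1−p)^{5−i} with p = 0.825
C(5,2)·0.825^2·0.175^3 = 0.036477
C(5,3)·0.825^3·0.175^2 = 0.171964
C(5,4)·0.825^4·0.175^1 = 0.405344
C(5,5)·0.825^5·0.175^0 = 0.382182
Sum = 0.9960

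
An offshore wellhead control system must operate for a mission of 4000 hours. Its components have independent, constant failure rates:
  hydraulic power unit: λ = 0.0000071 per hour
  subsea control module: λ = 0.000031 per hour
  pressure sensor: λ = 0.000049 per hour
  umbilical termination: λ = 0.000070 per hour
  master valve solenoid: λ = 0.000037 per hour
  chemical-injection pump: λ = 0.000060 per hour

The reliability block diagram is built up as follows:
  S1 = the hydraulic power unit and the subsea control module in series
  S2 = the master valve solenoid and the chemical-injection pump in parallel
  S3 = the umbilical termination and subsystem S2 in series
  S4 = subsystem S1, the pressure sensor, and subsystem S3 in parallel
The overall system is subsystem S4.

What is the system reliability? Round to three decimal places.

0.993

R(hydraulic power unit) = exp(−0.0000071 × 4000) = 0.97200
R(subsea control module) = exp(−0.000031 × 4000) = 0.88338
R(pressure sensor) = exp(−0.000049 × 4000) = 0.82201
R(umbilical termination) = exp(−0.000070 × 4000) = 0.75578
R(master valve solenoid) = exp(−0.000037 × 4000) = 0.86243
R(chemical-injection pump) = exp(−0.000060 × 4000) = 0.78663
Series (hydraulic power unit and subsea control module): 0.97200 × 0.88338 = 0.85865
Parallel (master valve solenoid and chemical-injection pump): 1 − (1 − 0.86243)(1 − 0.78663) = 0.97065
Series (umbilical termination and [0.97065]): 0.75578 × 0.97065 = 0.73360
Parallel ([0.85865], pressure sensor, and [0.73360]): 1 − (1 − 0.85865)(1 − 0.82201)(1 − 0.73360) = 0.993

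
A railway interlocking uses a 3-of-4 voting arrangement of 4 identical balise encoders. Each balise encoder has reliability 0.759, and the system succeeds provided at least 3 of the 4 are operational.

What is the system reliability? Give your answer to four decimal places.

0.7534

R = Σ_{i=3}^{4} C(4,i) p^i (1−p)^{4−i} with p = 0.759
C(4,3)·0.759^3·0.241^1 = 0.421505
C(4,4)·0.759^4·0.241^0 = 0.331869
Sum = 0.7534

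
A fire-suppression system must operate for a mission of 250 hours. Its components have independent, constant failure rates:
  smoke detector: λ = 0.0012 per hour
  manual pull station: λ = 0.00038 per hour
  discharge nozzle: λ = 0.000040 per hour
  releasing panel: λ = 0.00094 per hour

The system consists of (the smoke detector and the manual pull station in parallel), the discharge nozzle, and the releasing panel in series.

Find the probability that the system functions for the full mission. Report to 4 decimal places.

R(smoke detector) = exp(−0.0012 × 250) = 0.740818
R(manual pull station) = exp(−0.00038 × 250) = 0.909373
R(discharge nozzle) = exp(−0.000040 × 250) = 0.990050
R(releasing panel) = exp(−0.00094 × 250) = 0.790571
Parallel (smoke detector and manual pull station): 1 − (1 − 0.740818)(1 − 0.909373) = 0.976511
Series ([0.976511], discharge nozzle, and releasing panel): 0.976511 × 0.990050 × 0.790571 = 0.7643

0.7643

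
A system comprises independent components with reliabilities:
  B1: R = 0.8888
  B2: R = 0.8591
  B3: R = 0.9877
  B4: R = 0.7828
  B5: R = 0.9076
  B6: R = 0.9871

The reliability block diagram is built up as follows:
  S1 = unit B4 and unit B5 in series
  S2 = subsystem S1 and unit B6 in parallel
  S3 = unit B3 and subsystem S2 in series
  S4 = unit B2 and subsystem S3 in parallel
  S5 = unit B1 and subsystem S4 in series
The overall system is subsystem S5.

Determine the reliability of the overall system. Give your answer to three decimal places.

Series (B4 and B5): 0.78280 × 0.90760 = 0.71047
Parallel ([0.71047] and B6): 1 − (1 − 0.71047)(1 − 0.98710) = 0.99627
Series (B3 and [0.99627]): 0.98770 × 0.99627 = 0.98402
Parallel (B2 and [0.98402]): 1 − (1 − 0.85910)(1 − 0.98402) = 0.99775
Series (B1 and [0.99775]): 0.88880 × 0.99775 = 0.887

0.887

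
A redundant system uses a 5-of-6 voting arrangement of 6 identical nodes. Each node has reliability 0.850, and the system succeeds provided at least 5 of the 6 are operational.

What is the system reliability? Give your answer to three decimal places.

R = Σ_{i=5}^{6} C(6,i) p^i (1−p)^{6−i} with p = 0.850
C(6,5)·0.850^5·0.150^1 = 0.39933
C(6,6)·0.850^6·0.150^0 = 0.37715
Sum = 0.776

0.776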